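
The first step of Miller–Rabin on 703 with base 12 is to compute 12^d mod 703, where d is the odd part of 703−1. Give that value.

703 − 1 = 702 = 2^1 · 351, so d = 351.
12^1 ≡ 12 (mod 703)
12^2 ≡ 12^2 = 144 ≡ 144 (mod 703)
12^4 ≡ 144^2 = 20736 ≡ 349 (mod 703)
12^8 ≡ 349^2 = 121801 ≡ 182 (mod 703)
12^16 ≡ 182^2 = 33124 ≡ 83 (mod 703)
12^32 ≡ 83^2 = 6889 ≡ 562 (mod 703)
12^64 ≡ 562^2 = 315844 ≡ 197 (mod 703)
12^128 ≡ 197^2 = 38809 ≡ 144 (mod 703)
12^256 ≡ 144^2 = 20736 ≡ 349 (mod 703)
351 = 256 + 64 + 16 + 8 + 4 + 2 + 1 in binary powers of 2.
So 12^351 ≡ 349 · 197 · 83 · 182 · 349 · 144 · 12 ≡ 75 (mod 703).
Squaring chain: 75; never reaches −1, so base 12 is a Miller–Rabin witness that 703 is composite.

75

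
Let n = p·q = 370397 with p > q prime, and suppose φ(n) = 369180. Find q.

φ(n) = (p−1)(q−1) = n − (p+q) + 1, so p + q = 370397 − 369180 + 1 = 1218.
p and q are the roots of t² − 1218t + 370397 = 0.
Discriminant: 1218² − 4·370397 = 1483524 − 1481588 = 1936; √1936 = 44.
q = (1218 − 44)/2 = 587, p = (1218 + 44)/2 = 631.
Check: 587 · 631 = 370397.

587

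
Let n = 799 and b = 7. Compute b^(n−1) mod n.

7^1 ≡ 7 (mod 799)
7^2 ≡ 7^2 = 49 ≡ 49 (mod 799)
7^4 ≡ 49^2 = 2401 ≡ 4 (mod 799)
7^8 ≡ 4^2 = 16 ≡ 16 (mod 799)
7^16 ≡ 16^2 = 256 ≡ 256 (mod 799)
7^32 ≡ 256^2 = 65536 ≡ 18 (mod 799)
7^64 ≡ 18^2 = 324 ≡ 324 (mod 799)
7^128 ≡ 324^2 = 104976 ≡ 307 (mod 799)
7^256 ≡ 307^2 = 94249 ≡ 766 (mod 799)
7^512 ≡ 766^2 = 586756 ≡ 290 (mod 799)
798 = 512 + 256 + 16 + 8 + 4 + 2 in binary powers of 2.
So 7^798 ≡ 290 · 766 · 256 · 16 · 4 · 49 ≡ 773 (mod 799).
Since 773 ≠ 1, base 7 is a Fermat witness: 799 is composite.

773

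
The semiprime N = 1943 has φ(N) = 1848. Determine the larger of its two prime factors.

67

φ(n) = (p−1)(q−1) = n − (p+q) + 1, so p + q = 1943 − 1848 + 1 = 96.
p and q are the roots of t² − 96t + 1943 = 0.
Discriminant: 96² − 4·1943 = 9216 − 7772 = 1444; √1444 = 38.
q = (96 − 38)/2 = 29, p = (96 + 38)/2 = 67.
Check: 29 · 67 = 1943.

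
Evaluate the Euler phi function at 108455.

Factor: 108455 = 5 · 109 · 199.
φ(108455) = (5−1) · (109−1) · (199−1) = 4 · 108 · 198 = 85536.

85536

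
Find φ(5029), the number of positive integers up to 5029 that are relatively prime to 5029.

4876

Factor: 5029 = 47 · 107.
φ(5029) = (47−1) · (107−1) = 46 · 106 = 4876.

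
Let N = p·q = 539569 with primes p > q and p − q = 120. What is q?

Since p = q + 120, we have 539569 = q(q + 120), so q² + 120q − 539569 = 0.
Discriminant: 120² + 4·539569 = 14400 + 2158276 = 2172676; √2172676 = 1474.
q = (−120 + 1474)/2 = 677, and p = q + 120 = 797.
Check: 677 · 797 = 539569.

677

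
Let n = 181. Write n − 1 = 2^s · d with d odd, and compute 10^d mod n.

181 − 1 = 180 = 2^2 · 45, so d = 45.
10^1 ≡ 10 (mod 181)
10^2 ≡ 10^2 = 100 ≡ 100 (mod 181)
10^4 ≡ 100^2 = 10000 ≡ 45 (mod 181)
10^8 ≡ 45^2 = 2025 ≡ 34 (mod 181)
10^16 ≡ 34^2 = 1156 ≡ 70 (mod 181)
10^32 ≡ 70^2 = 4900 ≡ 13 (mod 181)
45 = 32 + 8 + 4 + 1 in binary powers of 2.
So 10^45 ≡ 13 · 34 · 45 · 10 ≡ 162 (mod 181).
Squaring chain: 162 → 180; reaches −1, so base 10 does not prove 181 composite.

162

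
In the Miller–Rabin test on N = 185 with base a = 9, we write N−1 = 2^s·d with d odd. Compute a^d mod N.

34

185 − 1 = 184 = 2^3 · 23, so d = 23.
9^1 ≡ 9 (mod 185)
9^2 ≡ 9^2 = 81 ≡ 81 (mod 185)
9^4 ≡ 81^2 = 6561 ≡ 86 (mod 185)
9^8 ≡ 86^2 = 7396 ≡ 181 (mod 185)
9^16 ≡ 181^2 = 32761 ≡ 16 (mod 185)
23 = 16 + 4 + 2 + 1 in binary powers of 2.
So 9^23 ≡ 16 · 86 · 81 · 9 ≡ 34 (mod 185).
Squaring chain: 34 → 46 → 81; never reaches −1, so base 9 is a Miller–Rabin witness that 185 is composite.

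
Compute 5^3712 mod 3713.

3391

5^1 ≡ 5 (mod 3713)
5^2 ≡ 5^2 = 25 ≡ 25 (mod 3713)
5^4 ≡ 25^2 = 625 ≡ 625 (mod 3713)
5^8 ≡ 625^2 = 390625 ≡ 760 (mod 3713)
5^16 ≡ 760^2 = 577600 ≡ 2085 (mod 3713)
5^32 ≡ 2085^2 = 4347225 ≡ 3015 (mod 3713)
5^64 ≡ 3015^2 = 9090225 ≡ 801 (mod 3713)
5^128 ≡ 801^2 = 641601 ≡ 2965 (mod 3713)
5^256 ≡ 2965^2 = 8791225 ≡ 2554 (mod 3713)
5^512 ≡ 2554^2 = 6522916 ≡ 2888 (mod 3713)
5^1024 ≡ 2888^2 = 8340544 ≡ 1146 (mod 3713)
5^2048 ≡ 1146^2 = 1313316 ≡ 2627 (mod 3713)
3712 = 2048 + 1024 + 512 + 128 in binary powers of 2.
So 5^3712 ≡ 2627 · 1146 · 2888 · 2965 ≡ 3391 (mod 3713).
Since 3391 ≠ 1, base 5 is a Fermat witness: 3713 is composite.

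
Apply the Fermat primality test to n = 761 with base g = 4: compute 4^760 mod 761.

4^1 ≡ 4 (mod 761)
4^2 ≡ 4^2 = 16 ≡ 16 (mod 761)
4^4 ≡ 16^2 = 256 ≡ 256 (mod 761)
4^8 ≡ 256^2 = 65536 ≡ 90 (mod 761)
4^16 ≡ 90^2 = 8100 ≡ 490 (mod 761)
4^32 ≡ 490^2 = 240100 ≡ 385 (mod 761)
4^64 ≡ 385^2 = 148225 ≡ 591 (mod 761)
4^128 ≡ 591^2 = 349281 ≡ 743 (mod 761)
4^256 ≡ 743^2 = 552049 ≡ 324 (mod 761)
4^512 ≡ 324^2 = 104976 ≡ 719 (mod 761)
760 = 512 + 128 + 64 + 32 + 16 + 8 in binary powers of 2.
So 4^760 ≡ 719 · 743 · 591 · 385 · 490 · 90 ≡ 1 (mod 761).
Since the result is 1, base 4 gives no evidence that 761 is composite.

1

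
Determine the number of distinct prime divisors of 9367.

3

9367 = 17 · 551
551 = 19 · 29
9367 = 17 · 19 · 29, which has 3 distinct prime factors.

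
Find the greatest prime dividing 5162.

5162 = 2 · 2581
2581 = 29 · 89
89 is prime.
So 5162 = 2 · 29 · 89; the largest prime factor is 89.

89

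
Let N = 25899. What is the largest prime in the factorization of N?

25899 = 3 · 8633
8633 = 89 · 97
97 is prime.
So 25899 = 3 · 89 · 97; the largest prime factor is 97.

97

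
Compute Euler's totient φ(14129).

Factor: 14129 = 71 · 199.
φ(14129) = (71−1) · (199−1) = 70 · 198 = 13860.

13860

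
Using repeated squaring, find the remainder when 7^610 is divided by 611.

17

7^1 ≡ 7 (mod 611)
7^2 ≡ 7^2 = 49 ≡ 49 (mod 611)
7^4 ≡ 49^2 = 2401 ≡ 568 (mod 611)
7^8 ≡ 568^2 = 322624 ≡ 16 (mod 611)
7^16 ≡ 16^2 = 256 ≡ 256 (mod 611)
7^32 ≡ 256^2 = 65536 ≡ 159 (mod 611)
7^64 ≡ 159^2 = 25281 ≡ 230 (mod 611)
7^128 ≡ 230^2 = 52900 ≡ 354 (mod 611)
7^256 ≡ 354^2 = 125316 ≡ 61 (mod 611)
7^512 ≡ 61^2 = 3721 ≡ 55 (mod 611)
610 = 512 + 64 + 32 + 2 in binary powers of 2.
So 7^610 ≡ 55 · 230 · 159 · 49 ≡ 17 (mod 611).
Since 17 ≠ 1, base 7 is a Fermat witness: 611 is composite.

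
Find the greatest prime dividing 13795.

89

13795 = 5 · 2759
2759 = 31 · 89
89 is prime.
So 13795 = 5 · 31 · 89; the largest prime factor is 89.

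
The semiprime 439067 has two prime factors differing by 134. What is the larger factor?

Since p = q + 134, we have 439067 = q(q + 134), so q² + 134q − 439067 = 0.
Discriminant: 134² + 4·439067 = 17956 + 1756268 = 1774224; √1774224 = 1332.
q = (−134 + 1332)/2 = 599, and p = q + 134 = 733.
Check: 599 · 733 = 439067.

733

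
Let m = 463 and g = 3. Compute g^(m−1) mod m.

1

3^1 ≡ 3 (mod 463)
3^2 ≡ 3^2 = 9 ≡ 9 (mod 463)
3^4 ≡ 9^2 = 81 ≡ 81 (mod 463)
3^8 ≡ 81^2 = 6561 ≡ 79 (mod 463)
3^16 ≡ 79^2 = 6241 ≡ 222 (mod 463)
3^32 ≡ 222^2 = 49284 ≡ 206 (mod 463)
3^64 ≡ 206^2 = 42436 ≡ 303 (mod 463)
3^128 ≡ 303^2 = 91809 ≡ 135 (mod 463)
3^256 ≡ 135^2 = 18225 ≡ 168 (mod 463)
462 = 256 + 128 + 64 + 8 + 4 + 2 in binary powers of 2.
So 3^462 ≡ 168 · 135 · 303 · 79 · 81 · 9 ≡ 1 (mod 463).
Since the result is 1, base 3 gives no evidence that 463 is composite.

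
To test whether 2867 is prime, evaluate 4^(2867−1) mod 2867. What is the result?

4^1 ≡ 4 (mod 2867)
4^2 ≡ 4^2 = 16 ≡ 16 (mod 2867)
4^4 ≡ 16^2 = 256 ≡ 256 (mod 2867)
4^8 ≡ 256^2 = 65536 ≡ 2462 (mod 2867)
4^16 ≡ 2462^2 = 6061444 ≡ 606 (mod 2867)
4^32 ≡ 606^2 = 367236 ≡ 260 (mod 2867)
4^64 ≡ 260^2 = 67600 ≡ 1659 (mod 2867)
4^128 ≡ 1659^2 = 2752281 ≡ 2828 (mod 2867)
4^256 ≡ 2828^2 = 7997584 ≡ 1521 (mod 2867)
4^512 ≡ 1521^2 = 2313441 ≡ 2639 (mod 2867)
4^1024 ≡ 2639^2 = 6964321 ≡ 378 (mod 2867)
4^2048 ≡ 378^2 = 142884 ≡ 2401 (mod 2867)
2866 = 2048 + 512 + 256 + 32 + 16 + 2 in binary powers of 2.
So 4^2866 ≡ 2401 · 2639 · 1521 · 260 · 606 · 16 ≡ 972 (mod 2867).
Since 972 ≠ 1, base 4 is a Fermat witness: 2867 is composite.

972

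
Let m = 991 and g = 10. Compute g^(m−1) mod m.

10^1 ≡ 10 (mod 991)
10^2 ≡ 10^2 = 100 ≡ 100 (mod 991)
10^4 ≡ 100^2 = 10000 ≡ 90 (mod 991)
10^8 ≡ 90^2 = 8100 ≡ 172 (mod 991)
10^16 ≡ 172^2 = 29584 ≡ 845 (mod 991)
10^32 ≡ 845^2 = 714025 ≡ 505 (mod 991)
10^64 ≡ 505^2 = 255025 ≡ 338 (mod 991)
10^128 ≡ 338^2 = 114244 ≡ 279 (mod 991)
10^256 ≡ 279^2 = 77841 ≡ 543 (mod 991)
10^512 ≡ 543^2 = 294849 ≡ 522 (mod 991)
990 = 512 + 256 + 128 + 64 + 16 + 8 + 4 + 2 in binary powers of 2.
So 10^990 ≡ 522 · 543 · 279 · 338 · 845 · 172 · 90 · 100 ≡ 1 (mod 991).
Since the result is 1, base 10 gives no evidence that 991 is composite.

1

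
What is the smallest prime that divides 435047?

435047 is odd.
Digit sum 23, not divisible by 3.
Ends in 7: not divisible by 5.
7: 435047 = 7·62149 + 4
11: 435047 = 11·39549 + 8
13: 435047 = 13·33465 + 2
17: 435047 = 17·25591

17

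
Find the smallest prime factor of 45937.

71

45937 is odd.
Digit sum 28, not divisible by 3.
Ends in 7: not divisible by 5.
7: 45937 = 7·6562 + 3
11: 45937 = 11·4176 + 1
13: 45937 = 13·3533 + 8
17: 45937 = 17·2702 + 3
19: 45937 = 19·2417 + 14
23: 45937 = 23·1997 + 6
29: 45937 = 29·1584 + 1
31: 45937 = 31·1481 + 26
37: 45937 = 37·1241 + 20
41: 45937 = 41·1120 + 17
43: 45937 = 43·1068 + 13
47: 45937 = 47·977 + 18
53: 45937 = 53·866 + 39
59: 45937 = 59·778 + 35
61: 45937 = 61·753 + 4
67: 45937 = 67·685 + 42
71: 45937 = 71·647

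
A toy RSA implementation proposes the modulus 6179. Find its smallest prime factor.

37

6179 is odd.
Digit sum 23, not divisible by 3.
Ends in 9: not divisible by 5.
7: 6179 = 7·882 + 5
11: 6179 = 11·561 + 8
13: 6179 = 13·475 + 4
17: 6179 = 17·363 + 8
19: 6179 = 19·325 + 4
23: 6179 = 23·268 + 15
29: 6179 = 29·213 + 2
31: 6179 = 31·199 + 10
37: 6179 = 37·167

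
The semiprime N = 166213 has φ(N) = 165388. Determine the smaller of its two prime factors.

347

φ(n) = (p−1)(q−1) = n − (p+q) + 1, so p + q = 166213 − 165388 + 1 = 826.
p and q are the roots of t² − 826t + 166213 = 0.
Discriminant: 826² − 4·166213 = 682276 − 664852 = 17424; √17424 = 132.
q = (826 − 132)/2 = 347, p = (826 + 132)/2 = 479.
Check: 347 · 479 = 166213.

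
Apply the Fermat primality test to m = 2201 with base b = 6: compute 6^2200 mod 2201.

6^1 ≡ 6 (mod 2201)
6^2 ≡ 6^2 = 36 ≡ 36 (mod 2201)
6^4 ≡ 36^2 = 1296 ≡ 1296 (mod 2201)
6^8 ≡ 1296^2 = 1679616 ≡ 253 (mod 2201)
6^16 ≡ 253^2 = 64009 ≡ 180 (mod 2201)
6^32 ≡ 180^2 = 32400 ≡ 1586 (mod 2201)
6^64 ≡ 1586^2 = 2515396 ≡ 1854 (mod 2201)
6^128 ≡ 1854^2 = 3437316 ≡ 1555 (mod 2201)
6^256 ≡ 1555^2 = 2418025 ≡ 1327 (mod 2201)
6^512 ≡ 1327^2 = 1760929 ≡ 129 (mod 2201)
6^1024 ≡ 129^2 = 16641 ≡ 1234 (mod 2201)
6^2048 ≡ 1234^2 = 1522756 ≡ 1865 (mod 2201)
2200 = 2048 + 128 + 16 + 8 in binary powers of 2.
So 6^2200 ≡ 1865 · 1555 · 180 · 253 ≡ 1823 (mod 2201).
Since 1823 ≠ 1, base 6 is a Fermat witness: 2201 is composite.

1823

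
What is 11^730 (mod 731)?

508

11^1 ≡ 11 (mod 731)
11^2 ≡ 11^2 = 121 ≡ 121 (mod 731)
11^4 ≡ 121^2 = 14641 ≡ 21 (mod 731)
11^8 ≡ 21^2 = 441 ≡ 441 (mod 731)
11^16 ≡ 441^2 = 194481 ≡ 35 (mod 731)
11^32 ≡ 35^2 = 1225 ≡ 494 (mod 731)
11^64 ≡ 494^2 = 244036 ≡ 613 (mod 731)
11^128 ≡ 613^2 = 375769 ≡ 35 (mod 731)
11^256 ≡ 35^2 = 1225 ≡ 494 (mod 731)
11^512 ≡ 494^2 = 244036 ≡ 613 (mod 731)
730 = 512 + 128 + 64 + 16 + 8 + 2 in binary powers of 2.
So 11^730 ≡ 613 · 35 · 613 · 35 · 441 · 121 ≡ 508 (mod 731).
Since 508 ≠ 1, base 11 is a Fermat witness: 731 is composite.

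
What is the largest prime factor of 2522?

97

2522 = 2 · 1261
1261 = 13 · 97
97 is prime.
So 2522 = 2 · 13 · 97; the largest prime factor is 97.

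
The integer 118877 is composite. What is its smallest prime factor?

11

118877 is odd.
Digit sum 32, not divisible by 3.
Ends in 7: not divisible by 5.
7: 118877 = 7·16982 + 3
11: 118877 = 11·10807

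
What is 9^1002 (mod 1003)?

676

9^1 ≡ 9 (mod 1003)
9^2 ≡ 9^2 = 81 ≡ 81 (mod 1003)
9^4 ≡ 81^2 = 6561 ≡ 543 (mod 1003)
9^8 ≡ 543^2 = 294849 ≡ 970 (mod 1003)
9^16 ≡ 970^2 = 940900 ≡ 86 (mod 1003)
9^32 ≡ 86^2 = 7396 ≡ 375 (mod 1003)
9^64 ≡ 375^2 = 140625 ≡ 205 (mod 1003)
9^128 ≡ 205^2 = 42025 ≡ 902 (mod 1003)
9^256 ≡ 902^2 = 813604 ≡ 171 (mod 1003)
9^512 ≡ 171^2 = 29241 ≡ 154 (mod 1003)
1002 = 512 + 256 + 128 + 64 + 32 + 8 + 2 in binary powers of 2.
So 9^1002 ≡ 154 · 171 · 902 · 205 · 375 · 970 · 81 ≡ 676 (mod 1003).
Since 676 ≠ 1, base 9 is a Fermat witness: 1003 is composite.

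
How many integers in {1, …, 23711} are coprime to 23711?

Factor: 23711 = 131 · 181.
φ(23711) = (131−1) · (181−1) = 130 · 180 = 23400.

23400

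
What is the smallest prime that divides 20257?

20257 is odd.
Digit sum 16, not divisible by 3.
Ends in 7: not divisible by 5.
7: 20257 = 7·2893 + 6
11: 20257 = 11·1841 + 6
13: 20257 = 13·1558 + 3
17: 20257 = 17·1191 + 10
19: 20257 = 19·1066 + 3
23: 20257 = 23·880 + 17
29: 20257 = 29·698 + 15
31: 20257 = 31·653 + 14
37: 20257 = 37·547 + 18
41: 20257 = 41·494 + 3
43: 20257 = 43·471 + 4
47: 20257 = 47·431

47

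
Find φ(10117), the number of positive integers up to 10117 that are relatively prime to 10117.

9900

Factor: 10117 = 67 · 151.
φ(10117) = (67−1) · (151−1) = 66 · 150 = 9900.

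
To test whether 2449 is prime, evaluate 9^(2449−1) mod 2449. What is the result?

1721

9^1 ≡ 9 (mod 2449)
9^2 ≡ 9^2 = 81 ≡ 81 (mod 2449)
9^4 ≡ 81^2 = 6561 ≡ 1663 (mod 2449)
9^8 ≡ 1663^2 = 2765569 ≡ 648 (mod 2449)
9^16 ≡ 648^2 = 419904 ≡ 1125 (mod 2449)
9^32 ≡ 1125^2 = 1265625 ≡ 1941 (mod 2449)
9^64 ≡ 1941^2 = 3767481 ≡ 919 (mod 2449)
9^128 ≡ 919^2 = 844561 ≡ 2105 (mod 2449)
9^256 ≡ 2105^2 = 4431025 ≡ 784 (mod 2449)
9^512 ≡ 784^2 = 614656 ≡ 2406 (mod 2449)
9^1024 ≡ 2406^2 = 5788836 ≡ 1849 (mod 2449)
9^2048 ≡ 1849^2 = 3418801 ≡ 2446 (mod 2449)
2448 = 2048 + 256 + 128 + 16 in binary powers of 2.
So 9^2448 ≡ 2446 · 784 · 2105 · 1125 ≡ 1721 (mod 2449).
Since 1721 ≠ 1, base 9 is a Fermat witness: 2449 is composite.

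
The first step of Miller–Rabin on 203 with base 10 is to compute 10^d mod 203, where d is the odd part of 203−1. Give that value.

203 − 1 = 202 = 2^1 · 101, so d = 101.
10^1 ≡ 10 (mod 203)
10^2 ≡ 10^2 = 100 ≡ 100 (mod 203)
10^4 ≡ 100^2 = 10000 ≡ 53 (mod 203)
10^8 ≡ 53^2 = 2809 ≡ 170 (mod 203)
10^16 ≡ 170^2 = 28900 ≡ 74 (mod 203)
10^32 ≡ 74^2 = 5476 ≡ 198 (mod 203)
10^64 ≡ 198^2 = 39204 ≡ 25 (mod 203)
101 = 64 + 32 + 4 + 1 in binary powers of 2.
So 10^101 ≡ 25 · 198 · 53 · 10 ≡ 131 (mod 203).
Squaring chain: 131; never reaches −1, so base 10 is a Miller–Rabin witness that 203 is composite.

131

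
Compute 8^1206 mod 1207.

8^1 ≡ 8 (mod 1207)
8^2 ≡ 8^2 = 64 ≡ 64 (mod 1207)
8^4 ≡ 64^2 = 4096 ≡ 475 (mod 1207)
8^8 ≡ 475^2 = 225625 ≡ 1123 (mod 1207)
8^16 ≡ 1123^2 = 1261129 ≡ 1021 (mod 1207)
8^32 ≡ 1021^2 = 1042441 ≡ 800 (mod 1207)
8^64 ≡ 800^2 = 640000 ≡ 290 (mod 1207)
8^128 ≡ 290^2 = 84100 ≡ 817 (mod 1207)
8^256 ≡ 817^2 = 667489 ≡ 18 (mod 1207)
8^512 ≡ 18^2 = 324 ≡ 324 (mod 1207)
8^1024 ≡ 324^2 = 104976 ≡ 1174 (mod 1207)
1206 = 1024 + 128 + 32 + 16 + 4 + 2 in binary powers of 2.
So 8^1206 ≡ 1174 · 817 · 800 · 1021 · 475 · 64 ≡ 1092 (mod 1207).
Since 1092 ≠ 1, base 8 is a Fermat witness: 1207 is composite.

1092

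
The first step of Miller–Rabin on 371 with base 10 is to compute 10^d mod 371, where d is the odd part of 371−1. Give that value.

371 − 1 = 370 = 2^1 · 185, so d = 185.
10^1 ≡ 10 (mod 371)
10^2 ≡ 10^2 = 100 ≡ 100 (mod 371)
10^4 ≡ 100^2 = 10000 ≡ 354 (mod 371)
10^8 ≡ 354^2 = 125316 ≡ 289 (mod 371)
10^16 ≡ 289^2 = 83521 ≡ 46 (mod 371)
10^32 ≡ 46^2 = 2116 ≡ 261 (mod 371)
10^64 ≡ 261^2 = 68121 ≡ 228 (mod 371)
10^128 ≡ 228^2 = 51984 ≡ 44 (mod 371)
185 = 128 + 32 + 16 + 8 + 1 in binary powers of 2.
So 10^185 ≡ 44 · 261 · 46 · 289 · 10 ≡ 152 (mod 371).
Squaring chain: 152; never reaches −1, so base 10 is a Miller–Rabin witness that 371 is composite.

152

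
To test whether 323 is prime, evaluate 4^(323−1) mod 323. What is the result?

101

4^1 ≡ 4 (mod 323)
4^2 ≡ 4^2 = 16 ≡ 16 (mod 323)
4^4 ≡ 16^2 = 256 ≡ 256 (mod 323)
4^8 ≡ 256^2 = 65536 ≡ 290 (mod 323)
4^16 ≡ 290^2 = 84100 ≡ 120 (mod 323)
4^32 ≡ 120^2 = 14400 ≡ 188 (mod 323)
4^64 ≡ 188^2 = 35344 ≡ 137 (mod 323)
4^128 ≡ 137^2 = 18769 ≡ 35 (mod 323)
4^256 ≡ 35^2 = 1225 ≡ 256 (mod 323)
322 = 256 + 64 + 2 in binary powers of 2.
So 4^322 ≡ 256 · 137 · 16 ≡ 101 (mod 323).
Since 101 ≠ 1, base 4 is a Fermat witness: 323 is composite.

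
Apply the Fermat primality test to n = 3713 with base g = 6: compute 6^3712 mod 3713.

1225

6^1 ≡ 6 (mod 3713)
6^2 ≡ 6^2 = 36 ≡ 36 (mod 3713)
6^4 ≡ 36^2 = 1296 ≡ 1296 (mod 3713)
6^8 ≡ 1296^2 = 1679616 ≡ 1340 (mod 3713)
6^16 ≡ 1340^2 = 1795600 ≡ 2221 (mod 3713)
6^32 ≡ 2221^2 = 4932841 ≡ 1977 (mod 3713)
6^64 ≡ 1977^2 = 3908529 ≡ 2453 (mod 3713)
6^128 ≡ 2453^2 = 6017209 ≡ 2149 (mod 3713)
6^256 ≡ 2149^2 = 4618201 ≡ 2942 (mod 3713)
6^512 ≡ 2942^2 = 8655364 ≡ 361 (mod 3713)
6^1024 ≡ 361^2 = 130321 ≡ 366 (mod 3713)
6^2048 ≡ 366^2 = 133956 ≡ 288 (mod 3713)
3712 = 2048 + 1024 + 512 + 128 in binary powers of 2.
So 6^3712 ≡ 288 · 366 · 361 · 2149 ≡ 1225 (mod 3713).
Since 1225 ≠ 1, base 6 is a Fermat witness: 3713 is composite.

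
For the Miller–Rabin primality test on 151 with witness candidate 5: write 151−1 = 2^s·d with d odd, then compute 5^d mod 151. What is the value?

1

151 − 1 = 150 = 2^1 · 75, so d = 75.
5^1 ≡ 5 (mod 151)
5^2 ≡ 5^2 = 25 ≡ 25 (mod 151)
5^4 ≡ 25^2 = 625 ≡ 21 (mod 151)
5^8 ≡ 21^2 = 441 ≡ 139 (mod 151)
5^16 ≡ 139^2 = 19321 ≡ 144 (mod 151)
5^32 ≡ 144^2 = 20736 ≡ 49 (mod 151)
5^64 ≡ 49^2 = 2401 ≡ 136 (mod 151)
75 = 64 + 8 + 2 + 1 in binary powers of 2.
So 5^75 ≡ 136 · 139 · 25 · 5 ≡ 1 (mod 151).
Since 5^d ≡ 1 (mod 151), base 5 does not prove 151 composite.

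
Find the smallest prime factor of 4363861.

4363861 is odd.
Digit sum 31, not divisible by 3.
Ends in 1: not divisible by 5.
7: 4363861 = 7·623408 + 5
11: 4363861 = 11·396714 + 7
13: 4363861 = 13·335681 + 8
17: 4363861 = 17·256697 + 12
19: 4363861 = 19·229676 + 17
23: 4363861 = 23·189733 + 2
29: 4363861 = 29·150477 + 28
31: 4363861 = 31·140769 + 22
37: 4363861 = 37·117942 + 7
41: 4363861 = 41·106435 + 26
43: 4363861 = 43·101485 + 6
47: 4363861 = 47·92848 + 5
53: 4363861 = 53·82337

53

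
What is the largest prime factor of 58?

29

58 = 2 · 29
29 is prime.
So 58 = 2 · 29; the largest prime factor is 29.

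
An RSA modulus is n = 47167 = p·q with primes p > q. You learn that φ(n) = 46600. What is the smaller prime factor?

φ(n) = (p−1)(q−1) = n − (p+q) + 1, so p + q = 47167 − 46600 + 1 = 568.
p and q are the roots of t² − 568t + 47167 = 0.
Discriminant: 568² − 4·47167 = 322624 − 188668 = 133956; √133956 = 366.
q = (568 − 366)/2 = 101, p = (568 + 366)/2 = 467.
Check: 101 · 467 = 47167.

101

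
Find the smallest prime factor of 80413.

97

80413 is odd.
Digit sum 16, not divisible by 3.
Ends in 3: not divisible by 5.
7: 80413 = 7·11487 + 4
11: 80413 = 11·7310 + 3
13: 80413 = 13·6185 + 8
17: 80413 = 17·4730 + 3
19: 80413 = 19·4232 + 5
23: 80413 = 23·3496 + 5
29: 80413 = 29·2772 + 25
31: 80413 = 31·2593 + 30
37: 80413 = 37·2173 + 12
41: 80413 = 41·1961 + 12
43: 80413 = 43·1870 + 3
47: 80413 = 47·1710 + 43
53: 80413 = 53·1517 + 12
59: 80413 = 59·1362 + 55
61: 80413 = 61·1318 + 15
67: 80413 = 67·1200 + 13
71: 80413 = 71·1132 + 41
73: 80413 = 73·1101 + 40
79: 80413 = 79·1017 + 70
83: 80413 = 83·968 + 69
89: 80413 = 89·903 + 46
97: 80413 = 97·829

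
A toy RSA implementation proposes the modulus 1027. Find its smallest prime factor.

13

1027 is odd.
Digit sum 10, not divisible by 3.
Ends in 7: not divisible by 5.
7: 1027 = 7·146 + 5
11: 1027 = 11·93 + 4
13: 1027 = 13·79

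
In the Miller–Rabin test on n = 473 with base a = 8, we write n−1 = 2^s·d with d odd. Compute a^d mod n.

473 − 1 = 472 = 2^3 · 59, so d = 59.
8^1 ≡ 8 (mod 473)
8^2 ≡ 8^2 = 64 ≡ 64 (mod 473)
8^4 ≡ 64^2 = 4096 ≡ 312 (mod 473)
8^8 ≡ 312^2 = 97344 ≡ 379 (mod 473)
8^16 ≡ 379^2 = 143641 ≡ 322 (mod 473)
8^32 ≡ 322^2 = 103684 ≡ 97 (mod 473)
59 = 32 + 16 + 8 + 2 + 1 in binary powers of 2.
So 8^59 ≡ 97 · 322 · 379 · 64 · 8 ≡ 469 (mod 473).
Squaring chain: 469 → 16 → 256; never reaches −1, so base 8 is a Miller–Rabin witness that 473 is composite.

469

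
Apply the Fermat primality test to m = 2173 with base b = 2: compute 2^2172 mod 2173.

1636

2^1 ≡ 2 (mod 2173)
2^2 ≡ 2^2 = 4 ≡ 4 (mod 2173)
2^4 ≡ 4^2 = 16 ≡ 16 (mod 2173)
2^8 ≡ 16^2 = 256 ≡ 256 (mod 2173)
2^16 ≡ 256^2 = 65536 ≡ 346 (mod 2173)
2^32 ≡ 346^2 = 119716 ≡ 201 (mod 2173)
2^64 ≡ 201^2 = 40401 ≡ 1287 (mod 2173)
2^128 ≡ 1287^2 = 1656369 ≡ 543 (mod 2173)
2^256 ≡ 543^2 = 294849 ≡ 1494 (mod 2173)
2^512 ≡ 1494^2 = 2232036 ≡ 365 (mod 2173)
2^1024 ≡ 365^2 = 133225 ≡ 672 (mod 2173)
2^2048 ≡ 672^2 = 451584 ≡ 1773 (mod 2173)
2172 = 2048 + 64 + 32 + 16 + 8 + 4 in binary powers of 2.
So 2^2172 ≡ 1773 · 1287 · 201 · 346 · 256 · 16 ≡ 1636 (mod 2173).
Since 1636 ≠ 1, base 2 is a Fermat witness: 2173 is composite.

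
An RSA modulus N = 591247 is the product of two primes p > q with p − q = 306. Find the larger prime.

937

Since p = q + 306, we have 591247 = q(q + 306), so q² + 306q − 591247 = 0.
Discriminant: 306² + 4·591247 = 93636 + 2364988 = 2458624; √2458624 = 1568.
q = (−306 + 1568)/2 = 631, and p = q + 306 = 937.
Check: 631 · 937 = 591247.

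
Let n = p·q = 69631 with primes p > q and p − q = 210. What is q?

Since p = q + 210, we have 69631 = q(q + 210), so q² + 210q − 69631 = 0.
Discriminant: 210² + 4·69631 = 44100 + 278524 = 322624; √322624 = 568.
q = (−210 + 568)/2 = 179, and p = q + 210 = 389.
Check: 179 · 389 = 69631.

179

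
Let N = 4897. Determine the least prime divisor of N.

4897 is odd.
Digit sum 28, not divisible by 3.
Ends in 7: not divisible by 5.
7: 4897 = 7·699 + 4
11: 4897 = 11·445 + 2
13: 4897 = 13·376 + 9
17: 4897 = 17·288 + 1
19: 4897 = 19·257 + 14
23: 4897 = 23·212 + 21
29: 4897 = 29·168 + 25
31: 4897 = 31·157 + 30
37: 4897 = 37·132 + 13
41: 4897 = 41·119 + 18
43: 4897 = 43·113 + 38
47: 4897 = 47·104 + 9
53: 4897 = 53·92 + 21
59: 4897 = 59·83

59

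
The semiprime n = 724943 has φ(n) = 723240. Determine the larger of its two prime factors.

φ(n) = (p−1)(q−1) = n − (p+q) + 1, so p + q = 724943 − 723240 + 1 = 1704.
p and q are the roots of t² − 1704t + 724943 = 0.
Discriminant: 1704² − 4·724943 = 2903616 − 2899772 = 3844; √3844 = 62.
q = (1704 − 62)/2 = 821, p = (1704 + 62)/2 = 883.
Check: 821 · 883 = 724943.

883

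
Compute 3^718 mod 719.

1

3^1 ≡ 3 (mod 719)
3^2 ≡ 3^2 = 9 ≡ 9 (mod 719)
3^4 ≡ 9^2 = 81 ≡ 81 (mod 719)
3^8 ≡ 81^2 = 6561 ≡ 90 (mod 719)
3^16 ≡ 90^2 = 8100 ≡ 191 (mod 719)
3^32 ≡ 191^2 = 36481 ≡ 531 (mod 719)
3^64 ≡ 531^2 = 281961 ≡ 113 (mod 719)
3^128 ≡ 113^2 = 12769 ≡ 546 (mod 719)
3^256 ≡ 546^2 = 298116 ≡ 450 (mod 719)
3^512 ≡ 450^2 = 202500 ≡ 461 (mod 719)
718 = 512 + 128 + 64 + 8 + 4 + 2 in binary powers of 2.
So 3^718 ≡ 461 · 546 · 113 · 90 · 81 · 9 ≡ 1 (mod 719).
Since the result is 1, base 3 gives no evidence that 719 is composite.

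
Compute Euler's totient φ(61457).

Factor: 61457 = 11 · 37 · 151.
φ(61457) = (11−1) · (37−1) · (151−1) = 10 · 36 · 150 = 54000.

54000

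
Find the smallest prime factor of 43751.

67

43751 is odd.
Digit sum 20, not divisible by 3.
Ends in 1: not divisible by 5.
7: 43751 = 7·6250 + 1
11: 43751 = 11·3977 + 4
13: 43751 = 13·3365 + 6
17: 43751 = 17·2573 + 10
19: 43751 = 19·2302 + 13
23: 43751 = 23·1902 + 5
29: 43751 = 29·1508 + 19
31: 43751 = 31·1411 + 10
37: 43751 = 37·1182 + 17
41: 43751 = 41·1067 + 4
43: 43751 = 43·1017 + 20
47: 43751 = 47·930 + 41
53: 43751 = 53·825 + 26
59: 43751 = 59·741 + 32
61: 43751 = 61·717 + 14
67: 43751 = 67·653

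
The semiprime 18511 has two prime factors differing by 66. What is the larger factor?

Since p = q + 66, we have 18511 = q(q + 66), so q² + 66q − 18511 = 0.
Discriminant: 66² + 4·18511 = 4356 + 74044 = 78400; √78400 = 280.
q = (−66 + 280)/2 = 107, and p = q + 66 = 173.
Check: 107 · 173 = 18511.

173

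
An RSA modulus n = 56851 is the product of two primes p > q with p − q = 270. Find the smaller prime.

139

Since p = q + 270, we have 56851 = q(q + 270), so q² + 270q − 56851 = 0.
Discriminant: 270² + 4·56851 = 72900 + 227404 = 300304; √300304 = 548.
q = (−270 + 548)/2 = 139, and p = q + 270 = 409.
Check: 139 · 409 = 56851.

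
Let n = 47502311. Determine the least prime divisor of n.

47502311 is odd.
Digit sum 23, not divisible by 3.
Ends in 1: not divisible by 5.
7: 47502311 = 7·6786044 + 3
11: 47502311 = 11·4318391 + 10
13: 47502311 = 13·3654023 + 12
17: 47502311 = 17·2794253 + 10
19: 47502311 = 19·2500121 + 12
23: 47502311 = 23·2065317 + 20
29: 47502311 = 29·1638010 + 21
31: 47502311 = 31·1532332 + 19
37: 47502311 = 37·1283846 + 9
41: 47502311 = 41·1158592 + 39
43: 47502311 = 43·1104704 + 39
47: 47502311 = 47·1010687 + 22
53: 47502311 = 53·896270 + 1
59: 47502311 = 59·805123 + 54
61: 47502311 = 61·778726 + 25
67: 47502311 = 67·708989 + 48
71: 47502311 = 71·669046 + 45
73: 47502311 = 73·650716 + 43
79: 47502311 = 79·601295 + 6
83: 47502311 = 83·572317

83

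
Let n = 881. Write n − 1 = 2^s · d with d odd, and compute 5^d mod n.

881 − 1 = 880 = 2^4 · 55, so d = 55.
5^1 ≡ 5 (mod 881)
5^2 ≡ 5^2 = 25 ≡ 25 (mod 881)
5^4 ≡ 25^2 = 625 ≡ 625 (mod 881)
5^8 ≡ 625^2 = 390625 ≡ 342 (mod 881)
5^16 ≡ 342^2 = 116964 ≡ 672 (mod 881)
5^32 ≡ 672^2 = 451584 ≡ 512 (mod 881)
55 = 32 + 16 + 4 + 2 + 1 in binary powers of 2.
So 5^55 ≡ 512 · 672 · 625 · 25 · 5 ≡ 177 (mod 881).
Squaring chain: 177 → 494 → 880 → 1; reaches −1, so base 5 does not prove 881 composite.

177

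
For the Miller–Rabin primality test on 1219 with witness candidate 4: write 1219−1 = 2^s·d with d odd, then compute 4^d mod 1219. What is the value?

1219 − 1 = 1218 = 2^1 · 609, so d = 609.
4^1 ≡ 4 (mod 1219)
4^2 ≡ 4^2 = 16 ≡ 16 (mod 1219)
4^4 ≡ 16^2 = 256 ≡ 256 (mod 1219)
4^8 ≡ 256^2 = 65536 ≡ 929 (mod 1219)
4^16 ≡ 929^2 = 863041 ≡ 1208 (mod 1219)
4^32 ≡ 1208^2 = 1459264 ≡ 121 (mod 1219)
4^64 ≡ 121^2 = 14641 ≡ 13 (mod 1219)
4^128 ≡ 13^2 = 169 ≡ 169 (mod 1219)
4^256 ≡ 169^2 = 28561 ≡ 524 (mod 1219)
4^512 ≡ 524^2 = 274576 ≡ 301 (mod 1219)
609 = 512 + 64 + 32 + 1 in binary powers of 2.
So 4^609 ≡ 301 · 13 · 121 · 4 ≡ 785 (mod 1219).
Squaring chain: 785; never reaches −1, so base 4 is a Miller–Rabin witness that 1219 is composite.

785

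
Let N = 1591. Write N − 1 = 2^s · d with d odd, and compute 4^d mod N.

1591 − 1 = 1590 = 2^1 · 795, so d = 795.
4^1 ≡ 4 (mod 1591)
4^2 ≡ 4^2 = 16 ≡ 16 (mod 1591)
4^4 ≡ 16^2 = 256 ≡ 256 (mod 1591)
4^8 ≡ 256^2 = 65536 ≡ 305 (mod 1591)
4^16 ≡ 305^2 = 93025 ≡ 747 (mod 1591)
4^32 ≡ 747^2 = 558009 ≡ 1159 (mod 1591)
4^64 ≡ 1159^2 = 1343281 ≡ 477 (mod 1591)
4^128 ≡ 477^2 = 227529 ≡ 16 (mod 1591)
4^256 ≡ 16^2 = 256 ≡ 256 (mod 1591)
4^512 ≡ 256^2 = 65536 ≡ 305 (mod 1591)
795 = 512 + 256 + 16 + 8 + 2 + 1 in binary powers of 2.
So 4^795 ≡ 305 · 256 · 747 · 305 · 16 · 4 ≡ 471 (mod 1591).
Squaring chain: 471; never reaches −1, so base 4 is a Miller–Rabin witness that 1591 is composite.

471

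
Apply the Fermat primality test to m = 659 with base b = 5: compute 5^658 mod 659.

5^1 ≡ 5 (mod 659)
5^2 ≡ 5^2 = 25 ≡ 25 (mod 659)
5^4 ≡ 25^2 = 625 ≡ 625 (mod 659)
5^8 ≡ 625^2 = 390625 ≡ 497 (mod 659)
5^16 ≡ 497^2 = 247009 ≡ 543 (mod 659)
5^32 ≡ 543^2 = 294849 ≡ 276 (mod 659)
5^64 ≡ 276^2 = 76176 ≡ 391 (mod 659)
5^128 ≡ 391^2 = 152881 ≡ 652 (mod 659)
5^256 ≡ 652^2 = 425104 ≡ 49 (mod 659)
5^512 ≡ 49^2 = 2401 ≡ 424 (mod 659)
658 = 512 + 128 + 16 + 2 in binary powers of 2.
So 5^658 ≡ 424 · 652 · 543 · 25 ≡ 1 (mod 659).
Since the result is 1, base 5 gives no evidence that 659 is composite.

1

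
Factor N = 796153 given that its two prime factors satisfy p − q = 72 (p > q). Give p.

929

Since p = q + 72, we have 796153 = q(q + 72), so q² + 72q − 796153 = 0.
Discriminant: 72² + 4·796153 = 5184 + 3184612 = 3189796; √3189796 = 1786.
q = (−72 + 1786)/2 = 857, and p = q + 72 = 929.
Check: 857 · 929 = 796153.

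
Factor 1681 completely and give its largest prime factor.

41

1681 = 41 · 41
41 = 41 · 1
So 1681 = 41^2; the largest prime factor is 41.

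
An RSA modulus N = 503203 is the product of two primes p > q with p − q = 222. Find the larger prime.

Since p = q + 222, we have 503203 = q(q + 222), so q² + 222q − 503203 = 0.
Discriminant: 222² + 4·503203 = 49284 + 2012812 = 2062096; √2062096 = 1436.
q = (−222 + 1436)/2 = 607, and p = q + 222 = 829.
Check: 607 · 829 = 503203.

829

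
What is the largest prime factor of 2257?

61

2257 = 37 · 61
61 is prime.
So 2257 = 37 · 61; the largest prime factor is 61.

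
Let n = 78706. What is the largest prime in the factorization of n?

59

78706 = 2 · 39353
39353 = 23 · 1711
1711 = 29 · 59
59 is prime.
So 78706 = 2 · 23 · 29 · 59; the largest prime factor is 59.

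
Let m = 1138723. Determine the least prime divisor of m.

31

1138723 is odd.
Digit sum 25, not divisible by 3.
Ends in 3: not divisible by 5.
7: 1138723 = 7·162674 + 5
11: 1138723 = 11·103520 + 3
13: 1138723 = 13·87594 + 1
17: 1138723 = 17·66983 + 12
19: 1138723 = 19·59932 + 15
23: 1138723 = 23·49509 + 16
29: 1138723 = 29·39266 + 9
31: 1138723 = 31·36733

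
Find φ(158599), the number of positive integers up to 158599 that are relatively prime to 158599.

134136

Factor: 158599 = 7 · 139 · 163.
φ(158599) = (7−1) · (139−1) · (163−1) = 6 · 138 · 162 = 134136.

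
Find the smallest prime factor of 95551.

95551 is odd.
Digit sum 25, not divisible by 3.
Ends in 1: not divisible by 5.
7: 95551 = 7·13650 + 1
11: 95551 = 11·8686 + 5
13: 95551 = 13·7350 + 1
17: 95551 = 17·5620 + 11
19: 95551 = 19·5029

19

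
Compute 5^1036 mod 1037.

5^1 ≡ 5 (mod 1037)
5^2 ≡ 5^2 = 25 ≡ 25 (mod 1037)
5^4 ≡ 25^2 = 625 ≡ 625 (mod 1037)
5^8 ≡ 625^2 = 390625 ≡ 713 (mod 1037)
5^16 ≡ 713^2 = 508369 ≡ 239 (mod 1037)
5^32 ≡ 239^2 = 57121 ≡ 86 (mod 1037)
5^64 ≡ 86^2 = 7396 ≡ 137 (mod 1037)
5^128 ≡ 137^2 = 18769 ≡ 103 (mod 1037)
5^256 ≡ 103^2 = 10609 ≡ 239 (mod 1037)
5^512 ≡ 239^2 = 57121 ≡ 86 (mod 1037)
5^1024 ≡ 86^2 = 7396 ≡ 137 (mod 1037)
1036 = 1024 + 8 + 4 in binary powers of 2.
So 5^1036 ≡ 137 · 713 · 625 ≡ 361 (mod 1037).
Since 361 ≠ 1, base 5 is a Fermat witness: 1037 is composite.

361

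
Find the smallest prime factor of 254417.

29

254417 is odd.
Digit sum 23, not divisible by 3.
Ends in 7: not divisible by 5.
7: 254417 = 7·36345 + 2
11: 254417 = 11·23128 + 9
13: 254417 = 13·19570 + 7
17: 254417 = 17·14965 + 12
19: 254417 = 19·13390 + 7
23: 254417 = 23·11061 + 14
29: 254417 = 29·8773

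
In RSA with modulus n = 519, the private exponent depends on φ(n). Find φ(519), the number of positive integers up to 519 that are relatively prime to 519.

Factor: 519 = 3 · 173.
φ(519) = (3−1) · (173−1) = 2 · 172 = 344.

344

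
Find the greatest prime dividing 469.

67

469 = 7 · 67
67 is prime.
So 469 = 7 · 67; the largest prime factor is 67.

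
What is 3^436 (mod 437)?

347

3^1 ≡ 3 (mod 437)
3^2 ≡ 3^2 = 9 ≡ 9 (mod 437)
3^4 ≡ 9^2 = 81 ≡ 81 (mod 437)
3^8 ≡ 81^2 = 6561 ≡ 6 (mod 437)
3^16 ≡ 6^2 = 36 ≡ 36 (mod 437)
3^32 ≡ 36^2 = 1296 ≡ 422 (mod 437)
3^64 ≡ 422^2 = 178084 ≡ 225 (mod 437)
3^128 ≡ 225^2 = 50625 ≡ 370 (mod 437)
3^256 ≡ 370^2 = 136900 ≡ 119 (mod 437)
436 = 256 + 128 + 32 + 16 + 4 in binary powers of 2.
So 3^436 ≡ 119 · 370 · 422 · 36 · 81 ≡ 347 (mod 437).
Since 347 ≠ 1, base 3 is a Fermat witness: 437 is composite.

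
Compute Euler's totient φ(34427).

Factor: 34427 = 173 · 199.
φ(34427) = (173−1) · (199−1) = 172 · 198 = 34056.

34056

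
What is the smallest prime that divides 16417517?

59

16417517 is odd.
Digit sum 32, not divisible by 3.
Ends in 7: not divisible by 5.
7: 16417517 = 7·2345359 + 4
11: 16417517 = 11·1492501 + 6
13: 16417517 = 13·1262885 + 12
17: 16417517 = 17·965736 + 5
19: 16417517 = 19·864079 + 16
23: 16417517 = 23·713805 + 2
29: 16417517 = 29·566121 + 8
31: 16417517 = 31·529597 + 10
37: 16417517 = 37·443716 + 25
41: 16417517 = 41·400427 + 10
43: 16417517 = 43·381802 + 31
47: 16417517 = 47·349308 + 41
53: 16417517 = 53·309764 + 25
59: 16417517 = 59·278263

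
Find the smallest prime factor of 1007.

19

1007 is odd.
Digit sum 8, not divisible by 3.
Ends in 7: not divisible by 5.
7: 1007 = 7·143 + 6
11: 1007 = 11·91 + 6
13: 1007 = 13·77 + 6
17: 1007 = 17·59 + 4
19: 1007 = 19·53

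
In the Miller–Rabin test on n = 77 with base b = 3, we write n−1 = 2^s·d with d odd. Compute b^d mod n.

77 − 1 = 76 = 2^2 · 19, so d = 19.
3^1 ≡ 3 (mod 77)
3^2 ≡ 3^2 = 9 ≡ 9 (mod 77)
3^4 ≡ 9^2 = 81 ≡ 4 (mod 77)
3^8 ≡ 4^2 = 16 ≡ 16 (mod 77)
3^16 ≡ 16^2 = 256 ≡ 25 (mod 77)
19 = 16 + 2 + 1 in binary powers of 2.
So 3^19 ≡ 25 · 9 · 3 ≡ 59 (mod 77).
Squaring chain: 59 → 16; never reaches −1, so base 3 is a Miller–Rabin witness that 77 is composite.

59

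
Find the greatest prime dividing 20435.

20435 = 5 · 4087
4087 = 61 · 67
67 is prime.
So 20435 = 5 · 61 · 67; the largest prime factor is 67.

67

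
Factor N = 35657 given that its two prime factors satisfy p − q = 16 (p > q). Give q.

Since p = q + 16, we have 35657 = q(q + 16), so q² + 16q − 35657 = 0.
Discriminant: 16² + 4·35657 = 256 + 142628 = 142884; √142884 = 378.
q = (−16 + 378)/2 = 181, and p = q + 16 = 197.
Check: 181 · 197 = 35657.

181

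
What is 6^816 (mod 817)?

6^1 ≡ 6 (mod 817)
6^2 ≡ 6^2 = 36 ≡ 36 (mod 817)
6^4 ≡ 36^2 = 1296 ≡ 479 (mod 817)
6^8 ≡ 479^2 = 229441 ≡ 681 (mod 817)
6^16 ≡ 681^2 = 463761 ≡ 522 (mod 817)
6^32 ≡ 522^2 = 272484 ≡ 423 (mod 817)
6^64 ≡ 423^2 = 178929 ≡ 6 (mod 817)
6^128 ≡ 6^2 = 36 ≡ 36 (mod 817)
6^256 ≡ 36^2 = 1296 ≡ 479 (mod 817)
6^512 ≡ 479^2 = 229441 ≡ 681 (mod 817)
816 = 512 + 256 + 32 + 16 in binary powers of 2.
So 6^816 ≡ 681 · 479 · 423 · 522 ≡ 87 (mod 817).
Since 87 ≠ 1, base 6 is a Fermat witness: 817 is composite.

87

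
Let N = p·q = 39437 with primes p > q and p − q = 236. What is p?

Since p = q + 236, we have 39437 = q(q + 236), so q² + 236q − 39437 = 0.
Discriminant: 236² + 4·39437 = 55696 + 157748 = 213444; √213444 = 462.
q = (−236 + 462)/2 = 113, and p = q + 236 = 349.
Check: 113 · 349 = 39437.

349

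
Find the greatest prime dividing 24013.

24013 = 11 · 2183
2183 = 37 · 59
59 is prime.
So 24013 = 11 · 37 · 59; the largest prime factor is 59.

59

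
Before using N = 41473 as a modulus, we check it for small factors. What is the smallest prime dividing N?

67

41473 is odd.
Digit sum 19, not divisible by 3.
Ends in 3: not divisible by 5.
7: 41473 = 7·5924 + 5
11: 41473 = 11·3770 + 3
13: 41473 = 13·3190 + 3
17: 41473 = 17·2439 + 10
19: 41473 = 19·2182 + 15
23: 41473 = 23·1803 + 4
29: 41473 = 29·1430 + 3
31: 41473 = 31·1337 + 26
37: 41473 = 37·1120 + 33
41: 41473 = 41·1011 + 22
43: 41473 = 43·964 + 21
47: 41473 = 47·882 + 19
53: 41473 = 53·782 + 27
59: 41473 = 59·702 + 55
61: 41473 = 61·679 + 54
67: 41473 = 67·619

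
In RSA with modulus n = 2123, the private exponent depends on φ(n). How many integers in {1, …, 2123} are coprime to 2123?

Factor: 2123 = 11 · 193.
φ(2123) = (11−1) · (193−1) = 10 · 192 = 1920.

1920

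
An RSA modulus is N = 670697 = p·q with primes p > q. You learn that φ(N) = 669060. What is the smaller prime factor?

811

φ(n) = (p−1)(q−1) = n − (p+q) + 1, so p + q = 670697 − 669060 + 1 = 1638.
p and q are the roots of t² − 1638t + 670697 = 0.
Discriminant: 1638² − 4·670697 = 2683044 − 2682788 = 256; √256 = 16.
q = (1638 − 16)/2 = 811, p = (1638 + 16)/2 = 827.
Check: 811 · 827 = 670697.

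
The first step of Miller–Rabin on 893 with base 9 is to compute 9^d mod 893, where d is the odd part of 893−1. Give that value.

460

893 − 1 = 892 = 2^2 · 223, so d = 223.
9^1 ≡ 9 (mod 893)
9^2 ≡ 9^2 = 81 ≡ 81 (mod 893)
9^4 ≡ 81^2 = 6561 ≡ 310 (mod 893)
9^8 ≡ 310^2 = 96100 ≡ 549 (mod 893)
9^16 ≡ 549^2 = 301401 ≡ 460 (mod 893)
9^32 ≡ 460^2 = 211600 ≡ 852 (mod 893)
9^64 ≡ 852^2 = 725904 ≡ 788 (mod 893)
9^128 ≡ 788^2 = 620944 ≡ 309 (mod 893)
223 = 128 + 64 + 16 + 8 + 4 + 2 + 1 in binary powers of 2.
So 9^223 ≡ 309 · 788 · 460 · 549 · 310 · 81 · 9 ≡ 460 (mod 893).
Squaring chain: 460 → 852; never reaches −1, so base 9 is a Miller–Rabin witness that 893 is composite.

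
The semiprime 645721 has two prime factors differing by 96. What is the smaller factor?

Since p = q + 96, we have 645721 = q(q + 96), so q² + 96q − 645721 = 0.
Discriminant: 96² + 4·645721 = 9216 + 2582884 = 2592100; √2592100 = 1610.
q = (−96 + 1610)/2 = 757, and p = q + 96 = 853.
Check: 757 · 853 = 645721.

757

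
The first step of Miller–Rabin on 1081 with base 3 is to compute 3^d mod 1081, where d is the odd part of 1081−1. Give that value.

947

1081 − 1 = 1080 = 2^3 · 135, so d = 135.
3^1 ≡ 3 (mod 1081)
3^2 ≡ 3^2 = 9 ≡ 9 (mod 1081)
3^4 ≡ 9^2 = 81 ≡ 81 (mod 1081)
3^8 ≡ 81^2 = 6561 ≡ 75 (mod 1081)
3^16 ≡ 75^2 = 5625 ≡ 220 (mod 1081)
3^32 ≡ 220^2 = 48400 ≡ 836 (mod 1081)
3^64 ≡ 836^2 = 698896 ≡ 570 (mod 1081)
3^128 ≡ 570^2 = 324900 ≡ 600 (mod 1081)
135 = 128 + 4 + 2 + 1 in binary powers of 2.
So 3^135 ≡ 600 · 81 · 9 · 3 ≡ 947 (mod 1081).
Squaring chain: 947 → 660 → 1038; never reaches −1, so base 3 is a Miller–Rabin witness that 1081 is composite.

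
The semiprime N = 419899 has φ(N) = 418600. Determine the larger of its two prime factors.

φ(n) = (p−1)(q−1) = n − (p+q) + 1, so p + q = 419899 − 418600 + 1 = 1300.
p and q are the roots of t² − 1300t + 419899 = 0.
Discriminant: 1300² − 4·419899 = 1690000 − 1679596 = 10404; √10404 = 102.
q = (1300 − 102)/2 = 599, p = (1300 + 102)/2 = 701.
Check: 599 · 701 = 419899.

701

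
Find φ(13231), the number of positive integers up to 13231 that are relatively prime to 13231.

Factor: 13231 = 101 · 131.
φ(13231) = (101−1) · (131−1) = 100 · 130 = 13000.

13000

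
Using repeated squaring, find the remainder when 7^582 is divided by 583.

7^1 ≡ 7 (mod 583)
7^2 ≡ 7^2 = 49 ≡ 49 (mod 583)
7^4 ≡ 49^2 = 2401 ≡ 69 (mod 583)
7^8 ≡ 69^2 = 4761 ≡ 97 (mod 583)
7^16 ≡ 97^2 = 9409 ≡ 81 (mod 583)
7^32 ≡ 81^2 = 6561 ≡ 148 (mod 583)
7^64 ≡ 148^2 = 21904 ≡ 333 (mod 583)
7^128 ≡ 333^2 = 110889 ≡ 119 (mod 583)
7^256 ≡ 119^2 = 14161 ≡ 169 (mod 583)
7^512 ≡ 169^2 = 28561 ≡ 577 (mod 583)
582 = 512 + 64 + 4 + 2 in binary powers of 2.
So 7^582 ≡ 577 · 333 · 69 · 49 ≡ 566 (mod 583).
Since 566 ≠ 1, base 7 is a Fermat witness: 583 is composite.

566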